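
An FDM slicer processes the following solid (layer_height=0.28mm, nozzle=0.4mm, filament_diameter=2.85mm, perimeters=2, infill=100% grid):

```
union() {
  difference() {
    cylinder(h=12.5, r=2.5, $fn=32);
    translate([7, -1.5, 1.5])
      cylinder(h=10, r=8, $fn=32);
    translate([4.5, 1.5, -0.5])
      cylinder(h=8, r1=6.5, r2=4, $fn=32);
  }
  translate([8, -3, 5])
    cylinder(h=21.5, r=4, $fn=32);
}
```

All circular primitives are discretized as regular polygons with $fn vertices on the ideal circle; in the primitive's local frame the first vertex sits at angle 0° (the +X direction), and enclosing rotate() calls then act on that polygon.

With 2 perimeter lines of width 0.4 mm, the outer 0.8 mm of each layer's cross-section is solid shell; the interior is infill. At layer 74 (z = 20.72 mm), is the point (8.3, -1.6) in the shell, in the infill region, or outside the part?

At z = 20.72 mm: the cylinder is not intersected at this z (z outside [0, 12.5]); the cylinder at (7, -1.5) is absent (z outside [1.5, 11.5]); the cone at (4.5, 1.5) does not reach this height (z outside [-0.5, 7.5]); After the difference (first − rest): the first operand is absent here, so nothing remains; the r=4 cylinder at (8, -3) contributes a regular 32-gon of circumradius 4; Combining (union): only the r=4 cylinder at (8, -3) is present, so the union is just that shape — 1 connected region. Overall, the cross-section is a single solid region. The nearest boundary edge runs (9.53, 0.70)→(8.78, 0.92); distance from the point to it = 2.55 mm. The point is inside the cross-section and 2.55 mm from the nearest boundary — more than the 0.8 mm shell width (2 × 0.4), so it's in the infill interior.

infill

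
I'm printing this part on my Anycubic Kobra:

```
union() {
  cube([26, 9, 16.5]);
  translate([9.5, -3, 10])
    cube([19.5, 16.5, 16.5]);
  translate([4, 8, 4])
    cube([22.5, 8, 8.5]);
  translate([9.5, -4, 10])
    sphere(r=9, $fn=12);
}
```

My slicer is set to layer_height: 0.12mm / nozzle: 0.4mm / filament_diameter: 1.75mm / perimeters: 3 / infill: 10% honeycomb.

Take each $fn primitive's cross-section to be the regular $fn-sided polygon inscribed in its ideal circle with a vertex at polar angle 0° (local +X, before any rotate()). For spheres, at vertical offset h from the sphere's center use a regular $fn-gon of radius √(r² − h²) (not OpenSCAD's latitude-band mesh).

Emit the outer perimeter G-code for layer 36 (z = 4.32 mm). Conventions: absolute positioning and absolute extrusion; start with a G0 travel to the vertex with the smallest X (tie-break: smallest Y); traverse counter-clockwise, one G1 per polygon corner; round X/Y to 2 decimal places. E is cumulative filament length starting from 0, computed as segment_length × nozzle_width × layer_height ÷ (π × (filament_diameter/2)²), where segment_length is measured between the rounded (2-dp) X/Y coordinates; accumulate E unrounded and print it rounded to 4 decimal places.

G0 X0.00 Y0.00 Z4.32
G1 X3.96 Y0.00 E0.0790
G1 X3.45 Y-0.51 E0.0934
G1 X2.52 Y-4.00 E0.1655
G1 X3.45 Y-7.49 E0.2376
G1 X6.01 Y-10.05 E0.3098
G1 X9.50 Y-10.98 E0.3819
G1 X12.99 Y-10.05 E0.4540
G1 X15.55 Y-7.49 E0.5262
G1 X16.48 Y-4.00 E0.5983
G1 X15.55 Y-0.51 E0.6704
G1 X15.04 Y0.00 E0.6848
G1 X26.00 Y0.00 E0.9035
G1 X26.00 Y8.00 E1.0631
G1 X26.50 Y8.00 E1.0731
G1 X26.50 Y16.00 E1.2328
G1 X4.00 Y16.00 E1.6818
G1 X4.00 Y9.00 E1.8215
G1 X0.00 Y9.00 E1.9013
G1 X0.00 Y0.00 E2.0809

At z = 4.32 mm: the 26×9 cube contributes its full rectangle; the cube at (9.5, -3) is not intersected at this z (z outside [10, 26.5]); the cube at (4, 8) is present — its section is the full 22.5×8 rectangle; the r=9 sphere at (9.5, -4) slices to a regular 12-gon of circumradius 6.981 (√(r²−h²) with h=5.68 from center); Combining (union): the regions partially overlap (shared area 43.73 mm²), so overlapping operands fuse into one piece — 1 connected region. The outline is a single polygon with 19 vertices. Extrusion per mm of travel: 0.4 × 0.12 / (π × 0.875²) = 0.019956. Accumulating E over each segment gives final E = 2.0809.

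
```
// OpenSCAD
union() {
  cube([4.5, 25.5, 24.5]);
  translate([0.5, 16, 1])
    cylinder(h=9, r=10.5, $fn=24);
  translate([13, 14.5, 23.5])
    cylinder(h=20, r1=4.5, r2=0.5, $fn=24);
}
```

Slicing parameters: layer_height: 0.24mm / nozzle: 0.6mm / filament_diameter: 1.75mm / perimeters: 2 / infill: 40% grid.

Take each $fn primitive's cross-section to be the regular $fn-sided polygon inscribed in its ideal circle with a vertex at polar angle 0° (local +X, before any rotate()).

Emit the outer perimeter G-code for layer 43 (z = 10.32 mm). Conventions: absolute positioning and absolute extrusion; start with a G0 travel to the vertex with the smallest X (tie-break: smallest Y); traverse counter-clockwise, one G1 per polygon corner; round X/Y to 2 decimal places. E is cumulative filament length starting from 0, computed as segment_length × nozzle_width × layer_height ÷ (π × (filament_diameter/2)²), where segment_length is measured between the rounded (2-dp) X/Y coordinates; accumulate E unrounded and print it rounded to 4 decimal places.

G0 X0.00 Y0.00 Z10.32
G1 X4.50 Y0.00 E0.2694
G1 X4.50 Y25.50 E1.7960
G1 X0.00 Y25.50 E2.0655
G1 X0.00 Y0.00 E3.5921

At z = 10.32 mm: the cube (footprint 4.5×25.5) is included at this height; the cylinder at (0.5, 16) is not intersected at this z (z outside [1, 10]); the cone at (13, 14.5) is not intersected at this z (z outside [23.5, 43.5]); Taking the union: only the 4.5×25.5 cube is present, so the union is just that shape — 1 connected region. The outline is a single polygon with 4 vertices. Extrusion per mm of travel: 0.6 × 0.24 / (π × 0.875²) = 0.059868. Accumulating E over each segment gives final E = 3.5921.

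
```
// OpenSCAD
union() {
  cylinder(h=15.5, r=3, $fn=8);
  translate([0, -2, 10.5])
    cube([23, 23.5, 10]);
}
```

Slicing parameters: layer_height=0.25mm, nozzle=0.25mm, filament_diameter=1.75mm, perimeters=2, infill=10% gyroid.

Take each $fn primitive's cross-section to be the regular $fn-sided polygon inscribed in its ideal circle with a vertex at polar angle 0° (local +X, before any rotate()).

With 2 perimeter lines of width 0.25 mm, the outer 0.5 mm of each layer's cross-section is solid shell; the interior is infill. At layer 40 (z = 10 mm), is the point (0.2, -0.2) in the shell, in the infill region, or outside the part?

At z = 10 mm: the r=3 cylinder gives a regular 8-gon of circumradius 3 (constant along its height); the cube at (0, -2) is not intersected at this z (z outside [10.5, 20.5]); Merging all regions: only the r=3 cylinder is present, so the union is just that shape — 1 connected region. Overall, the cross-section is a single solid region. The nearest boundary edge runs (-0.00, -3.00)→(2.12, -2.12); distance from the point to it = 2.51 mm. The point is inside the cross-section and 2.51 mm from the nearest boundary — more than the 0.5 mm shell width (2 × 0.25), so it's in the infill interior.

infill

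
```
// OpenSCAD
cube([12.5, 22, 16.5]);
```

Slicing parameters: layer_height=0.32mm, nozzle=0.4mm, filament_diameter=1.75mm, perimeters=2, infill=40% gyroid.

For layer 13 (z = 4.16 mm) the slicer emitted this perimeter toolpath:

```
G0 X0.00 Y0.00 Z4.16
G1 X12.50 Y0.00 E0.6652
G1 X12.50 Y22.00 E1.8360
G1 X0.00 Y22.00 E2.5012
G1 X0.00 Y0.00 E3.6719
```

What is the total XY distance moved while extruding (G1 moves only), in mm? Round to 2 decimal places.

69.00 mm

Sum the Euclidean lengths of each G1 segment: total = 69.00 mm.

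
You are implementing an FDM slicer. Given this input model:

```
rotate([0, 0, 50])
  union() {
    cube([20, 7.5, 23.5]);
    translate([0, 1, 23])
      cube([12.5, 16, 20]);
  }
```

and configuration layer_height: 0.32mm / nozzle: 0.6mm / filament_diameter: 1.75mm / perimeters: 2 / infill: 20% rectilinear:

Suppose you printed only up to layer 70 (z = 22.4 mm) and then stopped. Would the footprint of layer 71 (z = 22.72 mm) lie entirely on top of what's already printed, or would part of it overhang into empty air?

Compare the two slices. At z = 22.4: the cube is present — its section is the full 20×7.5 rectangle (area 150.00 mm²); the cube at (0, 1) is absent (z outside [23, 43]); Combining (union): only the 20×7.5 cube is present, so the union is just that shape — area = 150.00 mm²; (whole slice rotated 50° about Z — lengths, areas and connectivity unchanged). At z = 22.72: the cube (footprint 20×7.5) is included at this height (area 150.00 mm²); the cube at (0, 1) is absent (z outside [23, 43]); Combining (union): only the 20×7.5 cube is present, so the union is just that shape — area = 150.00 mm²; (rotated 50° about Z; rotation is an isometry so areas/perimeters/island counts are preserved). Checking containment: the cross-section at z = 22.72 is a subset of the cross-section at z = 22.4.

entirely on top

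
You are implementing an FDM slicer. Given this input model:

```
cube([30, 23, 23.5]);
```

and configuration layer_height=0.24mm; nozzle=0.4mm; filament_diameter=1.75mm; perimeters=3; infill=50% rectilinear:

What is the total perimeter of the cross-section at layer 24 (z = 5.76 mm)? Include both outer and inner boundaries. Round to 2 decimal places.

At z = 5.76 mm: the cube (footprint 30×23) is included at this height (perimeter 106.00 mm). Overall, the cross-section is a single solid region. Total boundary length (outer) = 106.00 mm.

106.00 mm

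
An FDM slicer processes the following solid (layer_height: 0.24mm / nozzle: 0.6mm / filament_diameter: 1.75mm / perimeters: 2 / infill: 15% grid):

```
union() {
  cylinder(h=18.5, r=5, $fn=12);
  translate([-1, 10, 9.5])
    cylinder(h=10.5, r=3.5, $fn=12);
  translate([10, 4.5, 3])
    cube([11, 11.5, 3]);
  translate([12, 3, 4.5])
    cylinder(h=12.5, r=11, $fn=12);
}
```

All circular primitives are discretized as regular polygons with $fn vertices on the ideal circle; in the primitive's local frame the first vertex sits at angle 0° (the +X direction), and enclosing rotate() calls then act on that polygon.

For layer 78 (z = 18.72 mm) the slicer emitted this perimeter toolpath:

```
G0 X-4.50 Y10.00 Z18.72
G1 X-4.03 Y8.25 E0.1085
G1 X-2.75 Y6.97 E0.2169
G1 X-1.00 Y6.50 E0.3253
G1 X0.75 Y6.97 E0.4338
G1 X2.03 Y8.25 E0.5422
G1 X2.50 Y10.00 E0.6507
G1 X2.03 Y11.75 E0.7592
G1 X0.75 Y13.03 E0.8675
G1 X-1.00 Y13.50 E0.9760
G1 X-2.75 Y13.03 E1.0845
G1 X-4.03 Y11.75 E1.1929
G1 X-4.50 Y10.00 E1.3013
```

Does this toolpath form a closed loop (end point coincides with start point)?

yes

Start point (G0): (-4.50, 10.00). End point (last G1): the path returns to the start — closed.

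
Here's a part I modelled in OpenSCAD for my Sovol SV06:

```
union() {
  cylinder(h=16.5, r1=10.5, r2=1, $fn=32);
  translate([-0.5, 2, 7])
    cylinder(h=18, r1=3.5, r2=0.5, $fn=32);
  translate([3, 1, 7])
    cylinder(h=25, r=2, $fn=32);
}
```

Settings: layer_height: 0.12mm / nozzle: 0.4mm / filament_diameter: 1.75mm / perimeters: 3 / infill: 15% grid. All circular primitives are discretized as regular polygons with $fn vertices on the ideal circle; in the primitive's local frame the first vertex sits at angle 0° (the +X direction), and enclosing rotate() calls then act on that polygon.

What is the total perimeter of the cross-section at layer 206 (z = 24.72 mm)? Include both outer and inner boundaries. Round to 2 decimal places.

At z = 24.72 mm: the cone does not reach this height (z outside [0, 16.5]); the cone at (-0.5, 2) (r1=3.5→r2=0.5) has section circumradius 0.547 here — a regular 32-gon (perimeter = 2·32·0.547·sin(180°/32) = 3.43 mm); the r=2 cylinder at (3, 1) gives a regular 32-gon of circumradius 2 (constant along its height) (perimeter = 2·32·2.000·sin(180°/32) = 12.55 mm); Merging all regions: the 2 present regions are separate (no shared area or edge), so areas and boundary lengths simply add and each stays a separate island — boundary = 15.98 mm. Overall, the cross-section has 2 separate islands. Total boundary length (outer) = 15.98 mm.

15.98 mm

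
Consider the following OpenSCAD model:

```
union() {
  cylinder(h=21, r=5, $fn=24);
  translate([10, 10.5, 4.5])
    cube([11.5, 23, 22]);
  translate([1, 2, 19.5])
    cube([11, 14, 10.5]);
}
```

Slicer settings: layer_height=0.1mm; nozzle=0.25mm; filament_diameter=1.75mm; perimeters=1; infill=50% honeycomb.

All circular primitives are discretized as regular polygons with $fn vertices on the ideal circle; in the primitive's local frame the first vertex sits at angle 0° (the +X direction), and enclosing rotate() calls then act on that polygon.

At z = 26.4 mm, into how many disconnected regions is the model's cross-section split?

At z = 26.4 mm: the cylinder does not reach this height (z outside [0, 21]); the cube at (10, 10.5) (footprint 11.5×23) is included at this height; the cube at (1, 2) (footprint 11×14) is included at this height; Combining (union): the regions partially overlap (shared area 11.00 mm²), so overlapping operands fuse into one piece — 1 connected region. The result has 1 disconnected region.

1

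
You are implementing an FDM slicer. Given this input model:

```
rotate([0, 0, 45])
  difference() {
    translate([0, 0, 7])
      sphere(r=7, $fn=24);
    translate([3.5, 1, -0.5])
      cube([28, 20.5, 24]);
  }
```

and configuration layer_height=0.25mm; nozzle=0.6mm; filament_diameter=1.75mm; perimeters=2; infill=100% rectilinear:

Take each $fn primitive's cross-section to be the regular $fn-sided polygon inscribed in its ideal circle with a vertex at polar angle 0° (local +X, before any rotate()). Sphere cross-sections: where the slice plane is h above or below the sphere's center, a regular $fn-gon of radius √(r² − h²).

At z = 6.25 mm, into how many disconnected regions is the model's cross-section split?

1

At z = 6.25 mm: the sphere: section is a regular 24-gon, circumradius = √(r²−h²) = √(7²−0.75²) = 6.960; the 28×20.5 cube at (3.5, 1) contributes its full rectangle; Subtracting the remaining from the first: starting from the r=7 sphere, the 28×20.5 cube at (3.5, 1) partially overlaps it — only the 11.07 mm² overlap (of its 574.00 mm²) is removed, clipping the outline — 1 connected region; (rotated 45° about Z; rotation is an isometry so areas/perimeters/island counts are preserved). The result has 1 disconnected region.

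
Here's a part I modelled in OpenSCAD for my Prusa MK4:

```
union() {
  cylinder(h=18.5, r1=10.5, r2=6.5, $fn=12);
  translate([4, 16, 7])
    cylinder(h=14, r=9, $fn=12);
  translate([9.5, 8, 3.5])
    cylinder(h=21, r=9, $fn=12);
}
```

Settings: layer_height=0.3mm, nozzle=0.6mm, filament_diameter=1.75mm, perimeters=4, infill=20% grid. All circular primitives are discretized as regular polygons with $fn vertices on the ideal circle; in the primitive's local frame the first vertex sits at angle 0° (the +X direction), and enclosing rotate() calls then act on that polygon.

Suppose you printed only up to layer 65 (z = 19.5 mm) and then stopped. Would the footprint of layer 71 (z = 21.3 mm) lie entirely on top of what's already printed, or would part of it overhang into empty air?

entirely on top

Compare the two slices. At z = 19.5: the cone is not intersected at this z (z outside [0, 18.5]); the r=9 cylinder at (4, 16) gives a regular 12-gon of circumradius 9 (constant along its height) (area = (12/2)·9.000²·sin(360°/12) = 243.00 mm²); the cylinder at (9.5, 8): section is a regular 12-gon, circumradius r=9 (area = (12/2)·9.000²·sin(360°/12) = 243.00 mm²); Combining (union): the regions partially overlap — summed areas 486.00 mm² minus the doubly-counted overlap 81.22 mm² gives 404.78 mm² — area = 404.78 mm². At z = 21.3: the cone is not intersected at this z (z outside [0, 18.5]); the cylinder at (4, 16) does not reach this height (z outside [7, 21]); the cylinder at (9.5, 8): section is a regular 12-gon, circumradius r=9 (area = (12/2)·9.000²·sin(360°/12) = 243.00 mm²); Combining (union): only the r=9 cylinder at (9.5, 8) is present, so the union is just that shape — area = 243.00 mm². Checking containment: the cross-section at z = 21.3 is a subset of the cross-section at z = 19.5.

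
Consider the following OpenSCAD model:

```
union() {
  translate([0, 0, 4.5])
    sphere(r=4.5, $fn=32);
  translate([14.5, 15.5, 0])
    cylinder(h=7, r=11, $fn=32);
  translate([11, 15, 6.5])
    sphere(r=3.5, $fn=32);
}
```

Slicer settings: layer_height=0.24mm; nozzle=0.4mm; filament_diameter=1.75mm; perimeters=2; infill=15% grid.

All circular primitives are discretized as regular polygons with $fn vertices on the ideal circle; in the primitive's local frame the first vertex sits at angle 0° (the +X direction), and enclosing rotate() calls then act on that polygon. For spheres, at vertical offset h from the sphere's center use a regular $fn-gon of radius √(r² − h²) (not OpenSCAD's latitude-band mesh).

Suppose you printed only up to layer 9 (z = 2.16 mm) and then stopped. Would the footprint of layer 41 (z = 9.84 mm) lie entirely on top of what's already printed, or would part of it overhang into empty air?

entirely on top

Compare the two slices. At z = 2.16: the r=4.5 sphere slices to a regular 32-gon of circumradius 3.844 (√(r²−h²) with h=2.34 from center) (area = (32/2)·3.844²·sin(360°/32) = 46.12 mm²); the cylinder at (14.5, 15.5): section is a regular 32-gon, circumradius r=11 (area = (32/2)·11.000²·sin(360°/32) = 377.69 mm²); the sphere at (11, 15) does not reach this height (|z−center|=4.340 > r=3.5); Merging all regions: the 2 present regions are separate (no shared area or edge), so areas and boundary lengths simply add and each stays a separate island — area = 423.81 mm². At z = 9.84: the sphere is not intersected at this z (|z−center|=5.340 > r=4.5); the cylinder at (14.5, 15.5) is not intersected at this z (z outside [0, 7]); the r=3.5 sphere at (11, 15) contributes a regular 32-gon of circumradius √(3.5²−3.34²) = 1.046 (area = (32/2)·1.046²·sin(360°/32) = 3.42 mm²); Merging all regions: only the r=3.5 sphere at (11, 15) is present, so the union is just that shape — area = 3.42 mm². Checking containment: the cross-section at z = 9.84 is a subset of the cross-section at z = 2.16.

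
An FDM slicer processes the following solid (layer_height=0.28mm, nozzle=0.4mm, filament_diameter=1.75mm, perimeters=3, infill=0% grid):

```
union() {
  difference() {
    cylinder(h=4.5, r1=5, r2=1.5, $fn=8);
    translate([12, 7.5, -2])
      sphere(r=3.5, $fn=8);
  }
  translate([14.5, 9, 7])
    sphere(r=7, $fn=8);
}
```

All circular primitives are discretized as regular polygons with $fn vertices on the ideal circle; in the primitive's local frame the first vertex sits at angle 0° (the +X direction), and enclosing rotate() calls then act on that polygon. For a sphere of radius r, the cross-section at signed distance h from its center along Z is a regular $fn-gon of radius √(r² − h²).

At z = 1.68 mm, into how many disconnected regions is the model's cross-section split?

2

At z = 1.68 mm: the cone contributes a regular 8-gon of circumradius 3.693 (interpolated between r1=5 and r2=1.5 at t=0.373); the sphere at (12, 7.5) does not reach this height (|z−center|=3.680 > r=3.5); Taking the first minus the rest: none of the subtracted shapes is present at this height, so the cone is unchanged — 1 connected region; the r=7 sphere at (14.5, 9) contributes a regular 8-gon of circumradius √(7²−5.32²) = 4.549; Combining (union): the 2 present regions are separate (no shared area or edge), so areas and boundary lengths simply add and each stays a separate island — 2 connected regions. The result has 2 disconnected regions.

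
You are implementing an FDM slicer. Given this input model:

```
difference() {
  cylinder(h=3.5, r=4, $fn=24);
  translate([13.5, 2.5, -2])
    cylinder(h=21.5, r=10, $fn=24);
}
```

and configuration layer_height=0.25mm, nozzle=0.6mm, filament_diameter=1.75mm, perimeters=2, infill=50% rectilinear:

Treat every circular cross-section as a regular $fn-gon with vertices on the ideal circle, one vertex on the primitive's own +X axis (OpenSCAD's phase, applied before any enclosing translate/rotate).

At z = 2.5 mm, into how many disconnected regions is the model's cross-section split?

At z = 2.5 mm: the cylinder: section is a regular 24-gon, circumradius r=4; the cylinder at (13.5, 2.5): section is a regular 24-gon, circumradius r=10; Taking the first minus the rest: starting from the r=4 cylinder, the r=10 cylinder at (13.5, 2.5) partially overlaps it — only the 0.26 mm² overlap (of its 310.58 mm²) is removed, clipping the outline — 1 connected region. The result has 1 disconnected region.

1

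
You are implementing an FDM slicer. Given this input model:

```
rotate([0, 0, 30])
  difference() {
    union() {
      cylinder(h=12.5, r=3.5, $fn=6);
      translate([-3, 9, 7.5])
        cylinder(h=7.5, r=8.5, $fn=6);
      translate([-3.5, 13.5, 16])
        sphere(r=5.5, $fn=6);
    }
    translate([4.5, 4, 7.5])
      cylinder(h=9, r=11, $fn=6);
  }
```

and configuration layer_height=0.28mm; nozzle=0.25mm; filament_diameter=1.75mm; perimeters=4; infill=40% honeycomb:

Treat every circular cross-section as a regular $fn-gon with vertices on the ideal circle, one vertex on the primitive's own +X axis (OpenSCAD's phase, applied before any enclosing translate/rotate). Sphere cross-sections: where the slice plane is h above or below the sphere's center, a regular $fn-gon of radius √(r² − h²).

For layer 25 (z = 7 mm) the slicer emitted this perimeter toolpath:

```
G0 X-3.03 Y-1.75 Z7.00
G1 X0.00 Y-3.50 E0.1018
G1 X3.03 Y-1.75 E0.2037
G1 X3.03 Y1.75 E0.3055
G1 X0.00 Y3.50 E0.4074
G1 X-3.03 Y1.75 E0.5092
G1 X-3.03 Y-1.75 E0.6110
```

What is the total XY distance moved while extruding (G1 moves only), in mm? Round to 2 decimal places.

21.00 mm

Sum the Euclidean lengths of each G1 segment: total = 21.00 mm.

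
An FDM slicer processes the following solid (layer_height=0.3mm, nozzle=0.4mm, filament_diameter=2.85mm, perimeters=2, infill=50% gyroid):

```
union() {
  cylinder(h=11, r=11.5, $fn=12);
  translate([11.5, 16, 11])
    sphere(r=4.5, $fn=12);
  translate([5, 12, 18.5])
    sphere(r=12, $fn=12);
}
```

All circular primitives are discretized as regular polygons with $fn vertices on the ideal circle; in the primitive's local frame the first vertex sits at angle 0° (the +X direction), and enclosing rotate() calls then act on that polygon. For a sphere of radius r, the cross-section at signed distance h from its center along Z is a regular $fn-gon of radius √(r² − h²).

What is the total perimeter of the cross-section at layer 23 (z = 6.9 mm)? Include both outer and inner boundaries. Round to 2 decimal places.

At z = 6.9 mm: the r=11.5 cylinder contributes a regular 12-gon of circumradius 11.5 (perimeter = 2·12·11.500·sin(180°/12) = 71.43 mm); the r=4.5 sphere at (11.5, 16) contributes a regular 12-gon of circumradius √(4.5²−4.1²) = 1.855 (perimeter = 2·12·1.855·sin(180°/12) = 11.52 mm); the sphere at (5, 12): section is a regular 12-gon, circumradius = √(r²−h²) = √(12²−11.6²) = 3.072 (perimeter = 2·12·3.072·sin(180°/12) = 19.09 mm); Merging all regions: the regions partially overlap (shared area 3.89 mm²), so the edge portions inside another operand are dropped and the merged outline is re-measured after clipping — boundary = 92.37 mm. Overall, the cross-section has 2 separate islands. Total boundary length (outer) = 92.37 mm.

92.37 mm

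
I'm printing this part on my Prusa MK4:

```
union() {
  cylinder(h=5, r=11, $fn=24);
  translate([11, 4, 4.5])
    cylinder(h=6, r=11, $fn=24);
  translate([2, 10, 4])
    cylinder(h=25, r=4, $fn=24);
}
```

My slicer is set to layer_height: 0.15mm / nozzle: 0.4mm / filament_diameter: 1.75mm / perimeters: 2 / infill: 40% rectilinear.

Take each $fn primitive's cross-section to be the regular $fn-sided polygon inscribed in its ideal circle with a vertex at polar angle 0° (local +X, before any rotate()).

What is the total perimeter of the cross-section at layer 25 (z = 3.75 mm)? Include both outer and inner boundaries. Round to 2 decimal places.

68.92 mm

At z = 3.75 mm: the r=11 cylinder gives a regular 24-gon of circumradius 11 (constant along its height) (perimeter = 2·24·11.000·sin(180°/24) = 68.92 mm); the cylinder at (11, 4) is not intersected at this z (z outside [4.5, 10.5]); the cylinder at (2, 10) is not intersected at this z (z outside [4, 29]); Merging all regions: only the r=11 cylinder is present, so the union is just that shape — boundary = 68.92 mm. Overall, the cross-section is a single solid region. Total boundary length (outer) = 68.92 mm.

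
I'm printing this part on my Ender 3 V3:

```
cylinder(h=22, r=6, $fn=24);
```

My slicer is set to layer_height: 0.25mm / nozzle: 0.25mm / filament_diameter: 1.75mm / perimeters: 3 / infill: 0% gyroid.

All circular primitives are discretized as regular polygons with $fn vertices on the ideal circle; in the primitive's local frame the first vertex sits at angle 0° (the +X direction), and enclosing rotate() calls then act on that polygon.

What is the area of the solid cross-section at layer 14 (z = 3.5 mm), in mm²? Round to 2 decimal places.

111.81 mm²

At z = 3.5 mm: the r=6 cylinder contributes a regular 24-gon of circumradius 6 (area = (24/2)·6.000²·sin(360°/24) = 111.81 mm²). Overall, the cross-section is a single solid region. Net area = 111.81 mm².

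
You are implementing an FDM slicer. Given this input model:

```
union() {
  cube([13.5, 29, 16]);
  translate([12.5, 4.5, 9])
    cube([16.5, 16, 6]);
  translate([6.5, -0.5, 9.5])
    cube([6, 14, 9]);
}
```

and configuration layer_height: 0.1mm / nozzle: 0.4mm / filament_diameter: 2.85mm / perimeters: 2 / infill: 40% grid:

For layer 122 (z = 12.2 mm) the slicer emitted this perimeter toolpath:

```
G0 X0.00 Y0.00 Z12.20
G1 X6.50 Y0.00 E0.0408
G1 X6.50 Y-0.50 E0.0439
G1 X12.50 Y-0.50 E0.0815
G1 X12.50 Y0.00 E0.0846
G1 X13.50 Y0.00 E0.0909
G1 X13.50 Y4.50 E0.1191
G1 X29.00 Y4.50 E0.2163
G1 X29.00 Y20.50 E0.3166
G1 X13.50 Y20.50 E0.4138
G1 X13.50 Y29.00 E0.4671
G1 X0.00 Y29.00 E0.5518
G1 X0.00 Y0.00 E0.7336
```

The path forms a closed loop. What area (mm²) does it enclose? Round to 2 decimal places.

642.50 mm²

Apply the shoelace formula to the sequence of (X, Y) vertices; enclosed area = 642.50 mm².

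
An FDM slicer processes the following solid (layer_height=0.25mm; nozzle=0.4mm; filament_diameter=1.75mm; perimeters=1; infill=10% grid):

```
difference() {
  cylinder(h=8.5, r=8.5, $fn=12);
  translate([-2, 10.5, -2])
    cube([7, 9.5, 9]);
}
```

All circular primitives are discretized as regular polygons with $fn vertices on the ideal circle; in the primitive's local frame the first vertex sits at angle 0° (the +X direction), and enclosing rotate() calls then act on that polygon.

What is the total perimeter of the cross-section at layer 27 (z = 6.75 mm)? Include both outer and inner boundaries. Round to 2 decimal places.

52.80 mm

At z = 6.75 mm: the cylinder: section is a regular 12-gon, circumradius r=8.5 (perimeter = 2·12·8.500·sin(180°/12) = 52.80 mm); the cube at (-2, 10.5) (footprint 7×9.5) is included at this height (perimeter 33.00 mm); Subtracting the remaining from the first: starting from the r=8.5 cylinder, the 7×9.5 cube at (-2, 10.5) misses the remaining region (no effect) — boundary = 52.80 mm. Overall, the cross-section is a single solid region. Total boundary length (outer) = 52.80 mm.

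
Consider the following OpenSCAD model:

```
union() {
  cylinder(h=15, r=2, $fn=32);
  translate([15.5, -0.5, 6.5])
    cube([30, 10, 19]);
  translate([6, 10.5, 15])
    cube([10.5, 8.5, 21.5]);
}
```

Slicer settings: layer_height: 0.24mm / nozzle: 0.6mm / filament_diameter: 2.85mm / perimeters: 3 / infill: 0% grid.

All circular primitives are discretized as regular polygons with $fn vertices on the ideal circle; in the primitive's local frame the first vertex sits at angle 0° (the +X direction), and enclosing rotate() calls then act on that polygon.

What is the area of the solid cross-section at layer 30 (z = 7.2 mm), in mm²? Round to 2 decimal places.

312.49 mm²

At z = 7.2 mm: the r=2 cylinder contributes a regular 32-gon of circumradius 2 (area = (32/2)·2.000²·sin(360°/32) = 12.49 mm²); the cube at (15.5, -0.5) is present — its section is the full 30×10 rectangle (area 300.00 mm²); the cube at (6, 10.5) is absent (z outside [15, 36.5]); Combining (union): the 2 present regions are separate (no shared area or edge), so areas and boundary lengths simply add and each stays a separate island — area = 312.49 mm². Overall, the cross-section has 2 separate islands. Net area = 312.49 mm².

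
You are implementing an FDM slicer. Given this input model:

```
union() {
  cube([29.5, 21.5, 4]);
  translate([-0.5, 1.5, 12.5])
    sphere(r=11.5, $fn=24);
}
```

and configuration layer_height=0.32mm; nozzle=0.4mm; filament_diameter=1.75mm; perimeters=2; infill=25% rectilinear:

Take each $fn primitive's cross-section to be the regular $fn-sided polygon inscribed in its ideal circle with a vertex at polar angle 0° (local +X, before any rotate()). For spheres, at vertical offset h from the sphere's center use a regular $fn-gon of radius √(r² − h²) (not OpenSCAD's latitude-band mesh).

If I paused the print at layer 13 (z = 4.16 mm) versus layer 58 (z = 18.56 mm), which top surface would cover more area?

Layer 13 (z = 4.16): the cube is not intersected at this z (z outside [0, 4]); the r=11.5 sphere at (-0.5, 1.5) slices to a regular 24-gon of circumradius 7.918 (√(r²−h²) with h=8.34 from center) (area = (24/2)·7.918²·sin(360°/24) = 194.72 mm²); Merging all regions: only the r=11.5 sphere at (-0.5, 1.5) is present, so the union is just that shape — area = 194.72 mm². So its area = 194.72 mm². Layer 58 (z = 18.56): the cube is absent (z outside [0, 4]); the r=11.5 sphere at (-0.5, 1.5) slices to a regular 24-gon of circumradius 9.774 (√(r²−h²) with h=6.06 from center) (area = (24/2)·9.774²·sin(360°/24) = 296.69 mm²); Merging all regions: only the r=11.5 sphere at (-0.5, 1.5) is present, so the union is just that shape — area = 296.69 mm². So its area = 296.69 mm². Layer 58 is larger (296.69 vs 194.72 mm²).

layer 58 (z = 18.56 mm)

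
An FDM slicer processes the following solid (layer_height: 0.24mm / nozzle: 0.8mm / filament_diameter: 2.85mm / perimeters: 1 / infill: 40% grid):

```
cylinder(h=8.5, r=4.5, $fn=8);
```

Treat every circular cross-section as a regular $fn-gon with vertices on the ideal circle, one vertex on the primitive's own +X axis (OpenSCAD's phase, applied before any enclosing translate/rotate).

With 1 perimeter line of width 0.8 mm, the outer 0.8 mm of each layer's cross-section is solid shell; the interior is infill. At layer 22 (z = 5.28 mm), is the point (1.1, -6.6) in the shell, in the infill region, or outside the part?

At z = 5.28 mm: the cylinder: section is a regular 8-gon, circumradius r=4.5. Overall, the cross-section is a single solid region. The nearest boundary edge runs (-0.00, -4.50)→(3.18, -3.18); distance from the point to it = 2.36 mm. The point is not inside any of the regions above, so it lies outside the cross-section (2.36 mm from the nearest boundary).

outside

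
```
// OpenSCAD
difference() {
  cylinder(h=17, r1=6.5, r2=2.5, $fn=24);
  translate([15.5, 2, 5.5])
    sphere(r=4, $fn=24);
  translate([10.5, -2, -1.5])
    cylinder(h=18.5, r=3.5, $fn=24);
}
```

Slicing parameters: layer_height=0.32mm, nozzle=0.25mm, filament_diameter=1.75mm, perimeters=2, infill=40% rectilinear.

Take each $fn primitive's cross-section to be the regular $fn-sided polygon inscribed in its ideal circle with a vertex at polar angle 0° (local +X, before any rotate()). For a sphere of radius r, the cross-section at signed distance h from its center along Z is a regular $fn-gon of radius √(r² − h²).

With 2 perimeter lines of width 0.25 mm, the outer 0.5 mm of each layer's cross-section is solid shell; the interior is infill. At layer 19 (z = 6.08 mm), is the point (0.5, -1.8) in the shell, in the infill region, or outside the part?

infill

At z = 6.08 mm: the cone: at t=0.358 of its height the radius interpolates to r₁+(r₂−r₁)t = 5.069, giving a regular 24-gon of that circumradius; the r=4 sphere at (15.5, 2) slices to a regular 24-gon of circumradius 3.958 (√(r²−h²) with h=0.58 from center); the r=3.5 cylinder at (10.5, -2) gives a regular 24-gon of circumradius 3.5 (constant along its height); Subtracting the remaining from the first: starting from the cone, the r=4 sphere at (15.5, 2) misses the remaining region (no effect); the r=3.5 cylinder at (10.5, -2) misses the remaining region (no effect) — 1 connected region. Overall, the cross-section is a single solid region. The nearest boundary edge runs (2.53, -4.39)→(1.31, -4.90); distance from the point to it = 3.17 mm. The point is inside the cross-section and 3.17 mm from the nearest boundary — more than the 0.5 mm shell width (2 × 0.25), so it's in the infill interior.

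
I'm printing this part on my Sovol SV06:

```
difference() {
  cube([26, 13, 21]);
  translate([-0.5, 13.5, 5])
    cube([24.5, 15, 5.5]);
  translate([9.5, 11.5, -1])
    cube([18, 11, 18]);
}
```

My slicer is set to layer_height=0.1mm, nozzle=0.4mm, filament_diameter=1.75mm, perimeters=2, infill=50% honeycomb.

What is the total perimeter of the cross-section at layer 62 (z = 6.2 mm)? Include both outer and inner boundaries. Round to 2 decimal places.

78.00 mm

At z = 6.2 mm: the cube is present — its section is the full 26×13 rectangle (perimeter 78.00 mm); the 24.5×15 cube at (-0.5, 13.5) contributes its full rectangle (perimeter 79.00 mm); the cube at (9.5, 11.5) (footprint 18×11) is included at this height (perimeter 58.00 mm); After the difference (first − rest): starting from the 26×13 cube, the 24.5×15 cube at (-0.5, 13.5) misses the remaining region (no effect); the 18×11 cube at (9.5, 11.5) partially overlaps it — only the 24.75 mm² overlap (of its 198.00 mm²) is removed, clipping the outline — boundary = 78.00 mm. Overall, the cross-section is a single solid region. Total boundary length (outer) = 78.00 mm.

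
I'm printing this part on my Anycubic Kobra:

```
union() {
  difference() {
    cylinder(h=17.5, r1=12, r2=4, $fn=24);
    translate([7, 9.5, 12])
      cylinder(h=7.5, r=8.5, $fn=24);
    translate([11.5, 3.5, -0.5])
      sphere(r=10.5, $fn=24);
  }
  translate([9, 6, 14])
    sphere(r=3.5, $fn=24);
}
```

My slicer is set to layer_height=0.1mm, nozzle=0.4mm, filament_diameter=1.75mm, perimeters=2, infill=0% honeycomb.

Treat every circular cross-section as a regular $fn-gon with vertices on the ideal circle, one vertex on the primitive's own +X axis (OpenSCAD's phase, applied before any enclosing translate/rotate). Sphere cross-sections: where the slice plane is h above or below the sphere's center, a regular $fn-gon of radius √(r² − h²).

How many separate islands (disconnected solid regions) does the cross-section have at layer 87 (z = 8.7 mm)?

1

At z = 8.7 mm: the cone (r1=12→r2=4) has section circumradius 8.023 here — a regular 24-gon; the cylinder at (7, 9.5) is not intersected at this z (z outside [12, 19.5]); the r=10.5 sphere at (11.5, 3.5) slices to a regular 24-gon of circumradius 5.061 (√(r²−h²) with h=9.2 from center); Taking the first minus the rest: starting from the cone, the r=10.5 sphere at (11.5, 3.5) partially overlaps it — only the 3.22 mm² overlap (of its 79.54 mm²) is removed, clipping the outline — 1 connected region; the sphere at (9, 6) is absent (|z−center|=5.300 > r=3.5); Taking the union: only that combined region is present, so the union is just that shape — 1 connected region. Overall, the cross-section is a single solid region. Island count = 1.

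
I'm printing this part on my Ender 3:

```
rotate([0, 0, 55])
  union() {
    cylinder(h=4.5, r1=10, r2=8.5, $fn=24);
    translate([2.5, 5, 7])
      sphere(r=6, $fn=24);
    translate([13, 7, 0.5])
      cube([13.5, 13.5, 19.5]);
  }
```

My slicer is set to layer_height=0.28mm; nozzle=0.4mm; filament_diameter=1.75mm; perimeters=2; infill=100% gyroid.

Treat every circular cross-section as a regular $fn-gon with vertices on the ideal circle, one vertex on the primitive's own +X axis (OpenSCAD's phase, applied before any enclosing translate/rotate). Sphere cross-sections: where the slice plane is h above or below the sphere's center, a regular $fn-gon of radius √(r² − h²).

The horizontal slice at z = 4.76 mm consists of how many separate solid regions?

At z = 4.76 mm: the cone is absent (z outside [0, 4.5]); the r=6 sphere at (2.5, 5) contributes a regular 24-gon of circumradius √(6²−2.24²) = 5.566; the 13.5×13.5 cube at (13, 7) contributes its full rectangle; Combining (union): the 2 present regions are separate (no shared area or edge), so areas and boundary lengths simply add and each stays a separate island — 2 connected regions; (rotated 55° about Z; rotation is an isometry so areas/perimeters/island counts are preserved). The result has 2 disconnected regions.

2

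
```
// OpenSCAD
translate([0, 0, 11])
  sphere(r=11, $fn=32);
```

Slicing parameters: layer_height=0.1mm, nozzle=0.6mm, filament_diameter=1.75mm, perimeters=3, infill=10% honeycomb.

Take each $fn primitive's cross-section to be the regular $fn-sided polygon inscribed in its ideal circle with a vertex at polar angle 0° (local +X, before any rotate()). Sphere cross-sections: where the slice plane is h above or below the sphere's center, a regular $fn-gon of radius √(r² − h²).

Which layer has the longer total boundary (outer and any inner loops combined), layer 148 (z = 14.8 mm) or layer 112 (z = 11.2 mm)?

layer 112 (z = 11.2 mm)

Layer 148 (z = 14.8): the sphere: section is a regular 32-gon, circumradius = √(r²−h²) = √(11²−3.8²) = 10.323 (perimeter = 2·32·10.323·sin(180°/32) = 64.76 mm). So its perimeter = 64.76 mm. Layer 112 (z = 11.2): the r=11 sphere slices to a regular 32-gon of circumradius 10.998 (√(r²−h²) with h=0.2 from center) (perimeter = 2·32·10.998·sin(180°/32) = 68.99 mm). So its perimeter = 68.99 mm. Layer 112 is larger (68.99 vs 64.76 mm).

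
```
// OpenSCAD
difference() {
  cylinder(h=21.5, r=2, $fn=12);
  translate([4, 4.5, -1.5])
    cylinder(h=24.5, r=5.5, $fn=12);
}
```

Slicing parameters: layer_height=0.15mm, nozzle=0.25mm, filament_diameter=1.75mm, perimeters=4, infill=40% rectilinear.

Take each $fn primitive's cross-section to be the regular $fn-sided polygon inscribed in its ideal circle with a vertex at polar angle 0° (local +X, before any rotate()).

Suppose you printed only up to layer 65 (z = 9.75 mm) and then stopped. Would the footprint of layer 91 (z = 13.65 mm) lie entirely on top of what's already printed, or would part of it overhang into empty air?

Compare the two slices. At z = 9.75: the cylinder: section is a regular 12-gon, circumradius r=2 (area = (12/2)·2.000²·sin(360°/12) = 12.00 mm²); the r=5.5 cylinder at (4, 4.5) gives a regular 12-gon of circumradius 5.5 (constant along its height) (area = (12/2)·5.500²·sin(360°/12) = 90.75 mm²); Taking the first minus the rest: starting from the r=2 cylinder (12.00 mm²), the r=5.5 cylinder at (4, 4.5) partially overlaps it — only the 3.20 mm² overlap (of its 90.75 mm²) is removed, clipping the outline — area = 8.80 mm². At z = 13.65: the r=2 cylinder contributes a regular 12-gon of circumradius 2 (area = (12/2)·2.000²·sin(360°/12) = 12.00 mm²); the cylinder at (4, 4.5): section is a regular 12-gon, circumradius r=5.5 (area = (12/2)·5.500²·sin(360°/12) = 90.75 mm²); Subtracting the remaining from the first: starting from the r=2 cylinder (12.00 mm²), the r=5.5 cylinder at (4, 4.5) partially overlaps it — only the 3.20 mm² overlap (of its 90.75 mm²) is removed, clipping the outline — area = 8.80 mm². Checking containment: the cross-section at z = 13.65 is a subset of the cross-section at z = 9.75.

entirely on top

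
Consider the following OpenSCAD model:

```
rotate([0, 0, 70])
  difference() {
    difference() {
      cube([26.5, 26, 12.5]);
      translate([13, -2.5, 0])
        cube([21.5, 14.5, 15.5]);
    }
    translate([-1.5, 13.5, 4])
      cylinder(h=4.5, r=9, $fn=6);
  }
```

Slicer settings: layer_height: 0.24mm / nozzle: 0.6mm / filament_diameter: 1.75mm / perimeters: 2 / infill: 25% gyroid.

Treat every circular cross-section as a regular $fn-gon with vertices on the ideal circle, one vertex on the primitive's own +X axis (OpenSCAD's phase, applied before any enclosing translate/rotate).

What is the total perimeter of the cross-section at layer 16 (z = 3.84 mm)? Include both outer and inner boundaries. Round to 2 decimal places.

At z = 3.84 mm: the 26.5×26 cube contributes its full rectangle (perimeter 105.00 mm); the cube at (13, -2.5) is present — its section is the full 21.5×14.5 rectangle (perimeter 72.00 mm); Taking the first minus the rest: starting from the 26.5×26 cube, the 21.5×14.5 cube at (13, -2.5) partially overlaps it — only the 162.00 mm² overlap (of its 311.75 mm²) is removed, clipping the outline — boundary = 105.00 mm; the cylinder at (-1.5, 13.5) is absent (z outside [4, 8.5]); Taking the first minus the rest: none of the subtracted shapes is present at this height, so that combined region is unchanged — boundary = 105.00 mm; (rotated 70° about Z; rotation is an isometry so areas/perimeters/island counts are preserved). Overall, the cross-section is a single solid region. Total boundary length (outer) = 105.00 mm.

105.00 mm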